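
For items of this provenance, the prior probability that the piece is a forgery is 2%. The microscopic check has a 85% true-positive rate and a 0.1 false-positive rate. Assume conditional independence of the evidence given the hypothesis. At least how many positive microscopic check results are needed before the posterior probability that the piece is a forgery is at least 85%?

3

Prior odds = 0.02/0.98 = 1/49.
Likelihood ratio of a positive result = 0.85/0.1 = 8.5.
Target posterior odds = 0.85/0.15 = 17/3.
Need (1/49) × 8.5ⁿ ≥ 17/3, i.e. 8.5ⁿ ≥ 833/3.
8.5² = 72.25 falls short of 833/3 but 8.5³ = 614.125 reaches it, so n = 3.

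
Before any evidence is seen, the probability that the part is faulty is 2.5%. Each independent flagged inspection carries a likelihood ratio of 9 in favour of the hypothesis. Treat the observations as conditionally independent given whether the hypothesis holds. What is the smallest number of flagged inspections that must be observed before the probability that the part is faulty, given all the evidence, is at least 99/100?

Prior odds: 0.025 ÷ 0.975 = 1/39.
Likelihood ratio per flagged inspection = 9.
Target posterior odds = 0.99/0.01 = 99.
Require 9ⁿ ≥ 99 ÷ (1/39) = 3861.
9³ = 729 falls short of 3861 but 9⁴ = 6561 reaches it, so n = 4.

4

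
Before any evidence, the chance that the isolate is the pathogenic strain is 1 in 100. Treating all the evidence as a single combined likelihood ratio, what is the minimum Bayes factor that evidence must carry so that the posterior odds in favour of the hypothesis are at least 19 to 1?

1881

Prior odds = 0.01/0.99 = 1/99.
Target odds = 19.
Required Bayes factor = 19 ÷ (1/99) = 1881.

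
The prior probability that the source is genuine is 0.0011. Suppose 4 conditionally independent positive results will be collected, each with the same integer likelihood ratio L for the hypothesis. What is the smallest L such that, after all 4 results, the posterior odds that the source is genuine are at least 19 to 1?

12

Prior odds = 0.0011/0.9989 = 11/9989.
Target odds = 19.
Need L⁴ ≥ 19 ÷ (11/9989) = 189791/11.
11⁴ = 14641 < 189791/11 ≤ 20736 = 12⁴, so L = 12.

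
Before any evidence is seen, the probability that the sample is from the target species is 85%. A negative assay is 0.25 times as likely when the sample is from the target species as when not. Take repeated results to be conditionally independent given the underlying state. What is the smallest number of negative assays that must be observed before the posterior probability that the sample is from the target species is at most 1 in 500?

Prior odds: 0.85 ÷ 0.15 = 17/3.
Likelihood ratio per negative assay = 0.25.
Target posterior odds = 0.002/0.998 = 1/499.
Need (17/3) × 0.25ⁿ ≤ 1/499, i.e. 0.25ⁿ ≤ 3/8483.
0.25⁵ = 1/1024 is still above 3/8483 but 0.25⁶ = 1/4096 is at or below it, so n = 6.

6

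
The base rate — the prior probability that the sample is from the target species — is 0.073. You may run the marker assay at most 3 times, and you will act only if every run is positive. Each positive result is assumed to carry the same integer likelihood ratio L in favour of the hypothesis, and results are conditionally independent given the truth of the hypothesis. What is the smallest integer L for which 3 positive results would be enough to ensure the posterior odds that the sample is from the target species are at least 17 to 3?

Prior odds = 0.073/0.927 = 73/927.
Target odds = 17/3.
Need L³ ≥ 17/3 ÷ (73/927) = 5253/73.
4³ = 64 < 5253/73 ≤ 125 = 5³, so L = 5.

5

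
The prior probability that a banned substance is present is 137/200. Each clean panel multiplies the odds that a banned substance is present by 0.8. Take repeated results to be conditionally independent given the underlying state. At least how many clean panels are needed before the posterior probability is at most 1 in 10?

Prior odds: 0.685 ÷ 0.315 = 137/63.
Likelihood ratio per clean panel = 0.8.
Target odds: 0.1 ÷ 0.9 = 1/9.
Require 0.8ⁿ ≤ 1/9 ÷ (137/63) = 7/137.
0.8¹³ ≈0.0549756 is still above 7/137 but 0.8¹⁴ ≈0.0439805 is at or below it, so n = 14.

14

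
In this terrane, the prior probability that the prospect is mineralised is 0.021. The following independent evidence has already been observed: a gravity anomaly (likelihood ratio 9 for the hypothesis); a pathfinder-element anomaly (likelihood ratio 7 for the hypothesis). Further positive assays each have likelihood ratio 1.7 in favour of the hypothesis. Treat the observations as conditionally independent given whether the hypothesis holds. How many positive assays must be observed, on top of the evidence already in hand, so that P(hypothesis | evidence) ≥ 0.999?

13

Prior odds = 0.021/0.979 = 21/979.
Combined Bayes factor of the evidence already in hand = 9 × 7 = 63.
Odds after that evidence = (21/979) × 63 = 1323/979.
Target odds = 0.999/0.001 = 999.
Need 1.7ⁿ ≥ 999 ÷ (1323/979) = 36223/49.
1.7¹² ≈582.622 falls short of 36223/49 but 1.7¹³ ≈990.458 reaches it, so n = 13.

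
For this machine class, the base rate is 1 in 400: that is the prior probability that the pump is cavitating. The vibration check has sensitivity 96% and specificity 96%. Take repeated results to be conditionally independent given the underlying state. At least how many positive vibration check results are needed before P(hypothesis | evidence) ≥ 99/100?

4

Prior odds = 0.0025/0.9975 = 1/399.
False-positive rate = 1 − 0.96 = 0.04; likelihood ratio of a positive = 0.96/0.04 = 24.
Target odds: 0.99 ÷ 0.01 = 99.
Require 24ⁿ ≥ 99 ÷ (1/399) = 39501.
24³ = 13824 falls short of 39501 but 24⁴ = 331776 reaches it, so n = 4.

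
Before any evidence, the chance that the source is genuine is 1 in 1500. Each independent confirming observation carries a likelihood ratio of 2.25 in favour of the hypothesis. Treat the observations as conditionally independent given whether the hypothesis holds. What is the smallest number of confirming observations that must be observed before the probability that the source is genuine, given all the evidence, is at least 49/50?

14

Prior odds = (1/1500)/(1499/1500) = 1/1499.
Likelihood ratio per confirming observation = 2.25.
Target odds: 0.98 ÷ 0.02 = 49.
Need (1/1499) × 2.25ⁿ ≥ 49, i.e. 2.25ⁿ ≥ 73451.
2.25¹³ ≈37876.8 falls short of 73451 but 2.25¹⁴ ≈85222.7 reaches it, so n = 14.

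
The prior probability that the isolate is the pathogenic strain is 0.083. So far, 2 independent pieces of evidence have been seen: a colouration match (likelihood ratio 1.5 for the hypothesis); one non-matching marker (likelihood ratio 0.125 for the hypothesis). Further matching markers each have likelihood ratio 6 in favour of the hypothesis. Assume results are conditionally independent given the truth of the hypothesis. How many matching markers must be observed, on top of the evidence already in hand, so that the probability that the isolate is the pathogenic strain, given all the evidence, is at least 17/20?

4

Prior odds = 0.083/0.917 = 83/917.
Combined Bayes factor of the evidence already in hand = 1.5 × 0.125 = 0.1875.
Odds after that evidence = (83/917) × 0.1875 = 249/14672.
Target odds = 0.85/0.15 = 17/3.
Need 6ⁿ ≥ 17/3 ÷ (249/14672) = 249424/747.
6³ = 216 falls short of 249424/747 but 6⁴ = 1296 reaches it, so n = 4.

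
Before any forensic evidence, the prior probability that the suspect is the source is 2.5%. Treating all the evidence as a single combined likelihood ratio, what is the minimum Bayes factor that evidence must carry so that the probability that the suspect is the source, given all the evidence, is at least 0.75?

117

Prior odds = 0.025/0.975 = 1/39.
Target odds = 0.75/0.25 = 3.
Required Bayes factor = 3 ÷ (1/39) = 117.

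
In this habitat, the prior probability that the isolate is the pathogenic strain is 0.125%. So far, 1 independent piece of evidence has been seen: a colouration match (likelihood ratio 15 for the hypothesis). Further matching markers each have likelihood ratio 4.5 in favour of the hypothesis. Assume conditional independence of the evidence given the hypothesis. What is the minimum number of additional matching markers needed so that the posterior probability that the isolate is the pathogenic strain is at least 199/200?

7

Prior odds = 0.00125/0.99875 = 1/799.
Bayes factor of the evidence already in hand = 15.
Odds after that evidence = (1/799) × 15 = 15/799.
Target odds = 0.995/0.005 = 199.
Need 4.5ⁿ ≥ 199 ÷ (15/799) = 159001/15.
4.5⁶ = 8303.765625 falls short of 159001/15 but 4.5⁷ = 4782969/128 reaches it, so n = 7.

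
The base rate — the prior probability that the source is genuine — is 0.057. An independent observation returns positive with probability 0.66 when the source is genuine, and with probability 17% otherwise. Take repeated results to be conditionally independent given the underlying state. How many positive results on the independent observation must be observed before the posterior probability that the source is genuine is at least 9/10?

Prior odds: 0.057 ÷ 0.943 = 57/943.
Likelihood ratio of a positive result = 0.66/0.17 = 66/17.
Target posterior odds = 0.9/0.1 = 9.
Require (66/17)ⁿ ≥ 9 ÷ (57/943) = 2829/19.
(66/17)³ = 287496/4913 falls short of 2829/19 but (66/17)⁴ = 18974736/83521 reaches it, so n = 4.

4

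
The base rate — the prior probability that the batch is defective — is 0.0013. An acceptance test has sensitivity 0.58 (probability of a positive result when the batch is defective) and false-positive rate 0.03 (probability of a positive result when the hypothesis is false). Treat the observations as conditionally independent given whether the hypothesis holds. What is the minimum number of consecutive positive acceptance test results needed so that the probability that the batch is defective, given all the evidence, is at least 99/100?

4

Prior odds: 0.0013 ÷ 0.9987 = 13/9987.
Likelihood ratio of a positive result = 0.58/0.03 = 58/3.
Target posterior odds = 0.99/0.01 = 99.
Require (58/3)ⁿ ≥ 99 ÷ (13/9987) = 988713/13.
(58/3)³ = 195112/27 falls short of 988713/13 but (58/3)⁴ = 11316496/81 reaches it, so n = 4.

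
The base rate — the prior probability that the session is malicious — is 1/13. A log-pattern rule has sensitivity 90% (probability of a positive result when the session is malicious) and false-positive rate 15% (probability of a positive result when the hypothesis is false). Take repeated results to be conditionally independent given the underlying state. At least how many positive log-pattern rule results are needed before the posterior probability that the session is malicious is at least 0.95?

4

Prior odds: (1/13) ÷ (12/13) = 1/12.
Likelihood ratio of a positive result = 0.9/0.15 = 6.
Target posterior odds = 0.95/0.05 = 19.
Require 6ⁿ ≥ 19 ÷ (1/12) = 228.
6³ = 216 falls short of 228 but 6⁴ = 1296 reaches it, so n = 4.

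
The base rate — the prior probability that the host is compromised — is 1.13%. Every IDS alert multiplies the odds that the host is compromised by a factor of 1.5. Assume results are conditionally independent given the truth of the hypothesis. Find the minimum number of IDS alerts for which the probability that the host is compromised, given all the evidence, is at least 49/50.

Prior odds: 0.0113 ÷ 0.9887 = 113/9887.
Likelihood ratio per IDS alert = 1.5.
Target posterior odds = 0.98/0.02 = 49.
Require 1.5ⁿ ≥ 49 ÷ (113/9887) = 484463/113.
1.5²⁰ ≈3325.26 falls short of 484463/113 but 1.5²¹ ≈4987.89 reaches it, so n = 21.

21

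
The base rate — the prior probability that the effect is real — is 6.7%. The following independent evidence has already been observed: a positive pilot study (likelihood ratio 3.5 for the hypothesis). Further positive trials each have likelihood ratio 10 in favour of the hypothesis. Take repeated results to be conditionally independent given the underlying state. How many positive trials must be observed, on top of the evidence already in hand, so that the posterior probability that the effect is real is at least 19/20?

Prior odds = 0.067/0.933 = 67/933.
Bayes factor of the evidence already in hand = 3.5.
Odds after that evidence = (67/933) × 3.5 = 469/1866.
Target odds = 0.95/0.05 = 19.
Need 10ⁿ ≥ 19 ÷ (469/1866) = 35454/469.
10¹ = 10 falls short of 35454/469 but 10² = 100 reaches it, so n = 2.

2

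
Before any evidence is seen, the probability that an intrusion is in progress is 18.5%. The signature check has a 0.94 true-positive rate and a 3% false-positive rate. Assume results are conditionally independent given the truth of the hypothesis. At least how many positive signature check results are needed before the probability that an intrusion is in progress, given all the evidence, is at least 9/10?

2

Prior odds: 0.185 ÷ 0.815 = 37/163.
Likelihood ratio of a positive result = 0.94/0.03 = 94/3.
Target posterior odds = 0.9/0.1 = 9.
Require (94/3)ⁿ ≥ 9 ÷ (37/163) = 1467/37.
(94/3)¹ = 94/3 falls short of 1467/37 but (94/3)² = 8836/9 reaches it, so n = 2.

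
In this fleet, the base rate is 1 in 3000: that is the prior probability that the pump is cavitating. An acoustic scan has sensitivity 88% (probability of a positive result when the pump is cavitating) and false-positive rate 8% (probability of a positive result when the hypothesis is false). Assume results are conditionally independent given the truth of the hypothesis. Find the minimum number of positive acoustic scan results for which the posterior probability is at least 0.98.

5

Prior odds = (1/3000)/(2999/3000) = 1/2999.
Likelihood ratio of a positive result = 0.88/0.08 = 11.
Target odds: 0.98 ÷ 0.02 = 49.
Require 11ⁿ ≥ 49 ÷ (1/2999) = 146951.
11⁴ = 14641 falls short of 146951 but 11⁵ = 161051 reaches it, so n = 5.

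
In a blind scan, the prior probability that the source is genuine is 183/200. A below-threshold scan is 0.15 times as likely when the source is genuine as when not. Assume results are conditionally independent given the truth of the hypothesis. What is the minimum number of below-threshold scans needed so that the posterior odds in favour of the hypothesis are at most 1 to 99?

Prior odds = 0.915/0.085 = 183/17.
Likelihood ratio per below-threshold scan = 0.15.
Target odds = 1/99.
Need (183/17) × 0.15ⁿ ≤ 1/99, i.e. 0.15ⁿ ≤ 17/18117.
0.15³ = 0.003375 is still above 17/18117 but 0.15⁴ = 81/160000 is at or below it, so n = 4.

4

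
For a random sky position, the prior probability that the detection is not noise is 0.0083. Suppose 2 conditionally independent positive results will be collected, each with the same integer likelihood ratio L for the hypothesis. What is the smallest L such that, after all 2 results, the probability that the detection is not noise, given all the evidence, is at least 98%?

Prior odds = 0.0083/0.9917 = 83/9917.
Target odds = 0.98/0.02 = 49.
Need L² ≥ 49 ÷ (83/9917) = 485933/83.
76² = 5776 < 485933/83 ≤ 5929 = 77², so L = 77.

77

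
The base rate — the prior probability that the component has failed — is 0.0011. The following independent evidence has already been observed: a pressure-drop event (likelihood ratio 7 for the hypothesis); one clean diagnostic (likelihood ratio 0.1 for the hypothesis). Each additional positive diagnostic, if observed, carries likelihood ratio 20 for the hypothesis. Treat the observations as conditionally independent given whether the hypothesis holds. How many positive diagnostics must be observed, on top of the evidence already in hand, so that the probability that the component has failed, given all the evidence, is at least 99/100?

Prior odds = 0.0011/0.9989 = 11/9989.
Combined Bayes factor of the evidence already in hand = 7 × 0.1 = 0.7.
Odds after that evidence = (11/9989) × 0.7 = 11/14270.
Target odds = 0.99/0.01 = 99.
Need 20ⁿ ≥ 99 ÷ (11/14270) = 128430.
20³ = 8000 falls short of 128430 but 20⁴ = 160000 reaches it, so n = 4.

4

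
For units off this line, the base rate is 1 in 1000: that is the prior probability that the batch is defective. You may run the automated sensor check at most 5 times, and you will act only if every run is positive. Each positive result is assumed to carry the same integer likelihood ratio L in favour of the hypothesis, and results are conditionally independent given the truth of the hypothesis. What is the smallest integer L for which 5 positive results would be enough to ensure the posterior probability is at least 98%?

9

Prior odds = 0.001/0.999 = 1/999.
Target odds = 0.98/0.02 = 49.
Need L⁵ ≥ 49 ÷ (1/999) = 48951.
8⁵ = 32768 < 48951 ≤ 59049 = 9⁵, so L = 9.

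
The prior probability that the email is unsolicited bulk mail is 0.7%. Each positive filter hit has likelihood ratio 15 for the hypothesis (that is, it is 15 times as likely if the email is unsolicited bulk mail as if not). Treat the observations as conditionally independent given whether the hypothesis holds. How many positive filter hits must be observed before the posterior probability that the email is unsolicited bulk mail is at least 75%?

3

Prior odds: 0.007 ÷ 0.993 = 7/993.
Likelihood ratio per positive filter hit = 15.
Target odds: 0.75 ÷ 0.25 = 3.
Require 15ⁿ ≥ 3 ÷ (7/993) = 2979/7.
15² = 225 falls short of 2979/7 but 15³ = 3375 reaches it, so n = 3.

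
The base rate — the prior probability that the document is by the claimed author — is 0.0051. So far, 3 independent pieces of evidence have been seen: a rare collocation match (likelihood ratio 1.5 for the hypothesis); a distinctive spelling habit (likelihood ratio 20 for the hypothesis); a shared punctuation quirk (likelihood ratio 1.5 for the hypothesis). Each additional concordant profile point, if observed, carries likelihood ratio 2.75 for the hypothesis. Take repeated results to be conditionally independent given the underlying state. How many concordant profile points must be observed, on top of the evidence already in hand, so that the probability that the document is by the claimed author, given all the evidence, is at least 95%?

5

Prior odds = 0.0051/0.9949 = 51/9949.
Combined Bayes factor of the evidence already in hand = 1.5 × 20 × 1.5 = 45.
Odds after that evidence = (51/9949) × 45 = 2295/9949.
Target odds = 0.95/0.05 = 19.
Need 2.75ⁿ ≥ 19 ÷ (2295/9949) = 189031/2295.
2.75⁴ = 57.19140625 falls short of 189031/2295 but 2.75⁵ = 161051/1024 reaches it, so n = 5.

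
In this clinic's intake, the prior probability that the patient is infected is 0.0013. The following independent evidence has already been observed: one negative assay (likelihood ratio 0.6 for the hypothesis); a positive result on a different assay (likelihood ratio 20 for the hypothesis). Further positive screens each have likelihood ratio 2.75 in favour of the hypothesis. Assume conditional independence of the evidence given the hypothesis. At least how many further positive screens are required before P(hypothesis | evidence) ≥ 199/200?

Prior odds = 0.0013/0.9987 = 13/9987.
Combined Bayes factor of the evidence already in hand = 0.6 × 20 = 12.
Odds after that evidence = (13/9987) × 12 = 52/3329.
Target odds = 0.995/0.005 = 199.
Need 2.75ⁿ ≥ 199 ÷ (52/3329) = 662471/52.
2.75⁹ ≈8994.86 falls short of 662471/52 but 2.75¹⁰ ≈24735.9 reaches it, so n = 10.

10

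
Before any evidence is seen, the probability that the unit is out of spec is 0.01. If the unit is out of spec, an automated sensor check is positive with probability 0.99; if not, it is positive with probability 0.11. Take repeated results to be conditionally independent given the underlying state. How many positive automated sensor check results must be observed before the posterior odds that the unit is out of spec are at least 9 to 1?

4

Prior odds = 0.01/0.99 = 1/99.
Likelihood ratio of a positive = 0.99/0.11 = 9.
Target odds = 9.
Need (1/99) × 9ⁿ ≥ 9, i.e. 9ⁿ ≥ 891.
9³ = 729 falls short of 891 but 9⁴ = 6561 reaches it, so n = 4.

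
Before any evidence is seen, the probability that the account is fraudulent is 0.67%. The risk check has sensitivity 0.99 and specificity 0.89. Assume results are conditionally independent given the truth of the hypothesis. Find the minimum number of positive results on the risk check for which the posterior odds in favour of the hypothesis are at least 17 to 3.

Prior odds: 0.0067 ÷ 0.9933 = 67/9933.
False-positive rate = 1 − 0.89 = 0.11; likelihood ratio of a positive = 0.99/0.11 = 9.
Target odds = 17/3.
Require 9ⁿ ≥ 17/3 ÷ (67/9933) = 56287/67.
9³ = 729 falls short of 56287/67 but 9⁴ = 6561 reaches it, so n = 4.

4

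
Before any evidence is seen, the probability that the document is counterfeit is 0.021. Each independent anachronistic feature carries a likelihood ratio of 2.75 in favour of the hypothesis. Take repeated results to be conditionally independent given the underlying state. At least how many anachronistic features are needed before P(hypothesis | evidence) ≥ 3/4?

Prior odds: 0.021 ÷ 0.979 = 21/979.
Likelihood ratio per anachronistic feature = 2.75.
Target posterior odds = 0.75/0.25 = 3.
Need (21/979) × 2.75ⁿ ≥ 3, i.e. 2.75ⁿ ≥ 979/7.
2.75⁴ = 57.19140625 falls short of 979/7 but 2.75⁵ = 161051/1024 reaches it, so n = 5.

5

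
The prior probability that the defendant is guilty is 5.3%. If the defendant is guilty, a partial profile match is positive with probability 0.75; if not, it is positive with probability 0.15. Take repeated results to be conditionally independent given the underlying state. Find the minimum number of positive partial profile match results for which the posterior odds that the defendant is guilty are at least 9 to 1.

Prior odds: 0.053 ÷ 0.947 = 53/947.
Likelihood ratio of a positive = 0.75/0.15 = 5.
Target odds = 9.
Need (53/947) × 5ⁿ ≥ 9, i.e. 5ⁿ ≥ 8523/53.
5³ = 125 falls short of 8523/53 but 5⁴ = 625 reaches it, so n = 4.

4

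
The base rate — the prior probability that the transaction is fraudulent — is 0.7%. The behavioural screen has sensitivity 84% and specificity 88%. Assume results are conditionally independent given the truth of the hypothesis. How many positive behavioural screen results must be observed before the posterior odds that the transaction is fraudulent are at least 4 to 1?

4

Prior odds = 0.007/0.993 = 7/993.
False-positive rate = 1 − 0.88 = 0.12; likelihood ratio of a positive = 0.84/0.12 = 7.
Target odds = 4.
Need (7/993) × 7ⁿ ≥ 4, i.e. 7ⁿ ≥ 3972/7.
7³ = 343 falls short of 3972/7 but 7⁴ = 2401 reaches it, so n = 4.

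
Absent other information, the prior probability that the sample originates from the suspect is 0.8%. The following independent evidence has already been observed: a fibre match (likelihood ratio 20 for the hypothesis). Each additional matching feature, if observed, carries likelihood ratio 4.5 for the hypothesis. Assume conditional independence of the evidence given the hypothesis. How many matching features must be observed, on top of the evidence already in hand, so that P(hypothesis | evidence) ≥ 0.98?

4

Prior odds = 0.008/0.992 = 1/124.
Bayes factor of the evidence already in hand = 20.
Odds after that evidence = (1/124) × 20 = 5/31.
Target odds = 0.98/0.02 = 49.
Need 4.5ⁿ ≥ 49 ÷ (5/31) = 303.8.
4.5³ = 91.125 falls short of 303.8 but 4.5⁴ = 410.0625 reaches it, so n = 4.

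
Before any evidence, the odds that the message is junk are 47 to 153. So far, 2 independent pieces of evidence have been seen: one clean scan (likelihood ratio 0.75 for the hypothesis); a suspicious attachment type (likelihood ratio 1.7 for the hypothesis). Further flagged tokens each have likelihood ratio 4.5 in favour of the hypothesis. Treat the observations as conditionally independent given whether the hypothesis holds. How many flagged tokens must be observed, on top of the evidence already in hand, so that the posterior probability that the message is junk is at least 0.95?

Prior odds = 47/153.
Combined Bayes factor of the evidence already in hand = 0.75 × 1.7 = 1.275.
Odds after that evidence = (47/153) × 1.275 = 47/120.
Target odds = 0.95/0.05 = 19.
Need 4.5ⁿ ≥ 19 ÷ (47/120) = 2280/47.
4.5² = 20.25 falls short of 2280/47 but 4.5³ = 91.125 reaches it, so n = 3.

3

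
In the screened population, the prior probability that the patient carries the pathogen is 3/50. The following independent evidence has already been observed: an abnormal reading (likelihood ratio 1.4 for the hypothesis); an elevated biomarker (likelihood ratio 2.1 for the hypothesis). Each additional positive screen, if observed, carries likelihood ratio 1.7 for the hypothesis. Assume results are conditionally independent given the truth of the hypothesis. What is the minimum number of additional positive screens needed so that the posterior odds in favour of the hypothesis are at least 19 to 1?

9

Prior odds = 0.06/0.94 = 3/47.
Combined Bayes factor of the evidence already in hand = 1.4 × 2.1 = 2.94.
Odds after that evidence = (3/47) × 2.94 = 441/2350.
Target odds = 19.
Need 1.7ⁿ ≥ 19 ÷ (441/2350) = 44650/441.
1.7⁸ ≈69.7576 falls short of 44650/441 but 1.7⁹ ≈118.588 reaches it, so n = 9.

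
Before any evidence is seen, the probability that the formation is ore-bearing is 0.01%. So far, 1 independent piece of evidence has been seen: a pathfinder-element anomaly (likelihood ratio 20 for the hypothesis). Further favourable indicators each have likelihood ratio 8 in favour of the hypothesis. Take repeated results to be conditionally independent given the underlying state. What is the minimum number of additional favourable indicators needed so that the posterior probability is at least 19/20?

5

Prior odds = 0.0001/0.9999 = 1/9999.
Bayes factor of the evidence already in hand = 20.
Odds after that evidence = (1/9999) × 20 = 20/9999.
Target odds = 0.95/0.05 = 19.
Need 8ⁿ ≥ 19 ÷ (20/9999) = 9499.05.
8⁴ = 4096 falls short of 9499.05 but 8⁵ = 32768 reaches it, so n = 5.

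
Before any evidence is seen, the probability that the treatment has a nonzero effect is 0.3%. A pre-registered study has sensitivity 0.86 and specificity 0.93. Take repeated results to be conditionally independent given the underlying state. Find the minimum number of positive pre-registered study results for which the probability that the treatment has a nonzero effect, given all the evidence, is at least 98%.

Prior odds = 0.003/0.997 = 3/997.
False-positive rate = 1 − 0.93 = 0.07; likelihood ratio of a positive = 0.86/0.07 = 86/7.
Target odds: 0.98 ÷ 0.02 = 49.
Require (86/7)ⁿ ≥ 49 ÷ (3/997) = 48853/3.
(86/7)³ = 636056/343 falls short of 48853/3 but (86/7)⁴ = 54700816/2401 reaches it, so n = 4.

4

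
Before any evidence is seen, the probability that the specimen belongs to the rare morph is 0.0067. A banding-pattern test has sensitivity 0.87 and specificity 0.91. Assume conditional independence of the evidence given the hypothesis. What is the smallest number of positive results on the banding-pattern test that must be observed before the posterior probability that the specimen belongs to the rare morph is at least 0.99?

Prior odds: 0.0067 ÷ 0.9933 = 67/9933.
False-positive rate = 1 − 0.91 = 0.09; likelihood ratio of a positive = 0.87/0.09 = 29/3.
Target posterior odds = 0.99/0.01 = 99.
Require (29/3)ⁿ ≥ 99 ÷ (67/9933) = 983367/67.
(29/3)⁴ = 707281/81 falls short of 983367/67 but (29/3)⁵ = 20511149/243 reaches it, so n = 5.

5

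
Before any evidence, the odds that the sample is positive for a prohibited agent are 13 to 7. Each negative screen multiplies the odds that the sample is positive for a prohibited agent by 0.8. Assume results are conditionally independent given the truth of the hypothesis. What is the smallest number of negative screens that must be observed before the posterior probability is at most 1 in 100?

24

Prior odds = 13/7.
Likelihood ratio per negative screen = 0.8.
Target odds: 0.01 ÷ 0.99 = 1/99.
Need (13/7) × 0.8ⁿ ≤ 1/99, i.e. 0.8ⁿ ≤ 7/1287.
0.8²³ ≈0.00590296 is still above 7/1287 but 0.8²⁴ ≈0.00472237 is at or below it, so n = 24.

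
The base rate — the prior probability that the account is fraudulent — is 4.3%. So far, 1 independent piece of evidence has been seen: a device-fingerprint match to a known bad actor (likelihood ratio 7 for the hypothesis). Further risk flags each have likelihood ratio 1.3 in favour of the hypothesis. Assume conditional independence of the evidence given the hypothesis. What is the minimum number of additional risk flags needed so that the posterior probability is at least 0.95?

Prior odds = 0.043/0.957 = 43/957.
Bayes factor of the evidence already in hand = 7.
Odds after that evidence = (43/957) × 7 = 301/957.
Target odds = 0.95/0.05 = 19.
Need 1.3ⁿ ≥ 19 ÷ (301/957) = 18183/301.
1.3¹⁵ ≈51.1859 falls short of 18183/301 but 1.3¹⁶ ≈66.5417 reaches it, so n = 16.

16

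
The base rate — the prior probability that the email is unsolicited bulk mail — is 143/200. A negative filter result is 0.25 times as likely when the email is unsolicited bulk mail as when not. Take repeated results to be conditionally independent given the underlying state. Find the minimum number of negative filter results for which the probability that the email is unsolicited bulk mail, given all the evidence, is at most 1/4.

Prior odds: 0.715 ÷ 0.285 = 143/57.
Likelihood ratio per negative filter result = 0.25.
Target odds: 0.25 ÷ 0.75 = 1/3.
Require 0.25ⁿ ≤ 1/3 ÷ (143/57) = 19/143.
0.25¹ = 0.25 is still above 19/143 but 0.25² = 0.0625 is at or below it, so n = 2.

2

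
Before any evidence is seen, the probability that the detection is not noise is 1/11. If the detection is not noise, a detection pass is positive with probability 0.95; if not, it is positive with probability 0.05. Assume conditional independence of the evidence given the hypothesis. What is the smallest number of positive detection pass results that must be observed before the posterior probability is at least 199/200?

3

Prior odds: (1/11) ÷ (10/11) = 0.1.
Likelihood ratio of a positive = 0.95/0.05 = 19.
Target odds: 0.995 ÷ 0.005 = 199.
Require 19ⁿ ≥ 199 ÷ 0.1 = 1990.
19² = 361 falls short of 1990 but 19³ = 6859 reaches it, so n = 3.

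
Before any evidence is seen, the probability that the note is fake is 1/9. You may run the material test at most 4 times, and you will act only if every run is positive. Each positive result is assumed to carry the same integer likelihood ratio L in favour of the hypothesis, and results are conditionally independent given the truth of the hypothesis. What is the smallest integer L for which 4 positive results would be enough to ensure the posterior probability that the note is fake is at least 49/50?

Prior odds = (1/9)/(8/9) = 0.125.
Target odds = 0.98/0.02 = 49.
Need L⁴ ≥ 49 ÷ 0.125 = 392.
4⁴ = 256 < 392 ≤ 625 = 5⁴, so L = 5.

5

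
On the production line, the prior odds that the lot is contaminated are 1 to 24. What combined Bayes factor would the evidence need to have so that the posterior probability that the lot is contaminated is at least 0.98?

1176

Prior odds = 1/24.
Target odds = 0.98/0.02 = 49.
Required Bayes factor = 49 ÷ (1/24) = 1176.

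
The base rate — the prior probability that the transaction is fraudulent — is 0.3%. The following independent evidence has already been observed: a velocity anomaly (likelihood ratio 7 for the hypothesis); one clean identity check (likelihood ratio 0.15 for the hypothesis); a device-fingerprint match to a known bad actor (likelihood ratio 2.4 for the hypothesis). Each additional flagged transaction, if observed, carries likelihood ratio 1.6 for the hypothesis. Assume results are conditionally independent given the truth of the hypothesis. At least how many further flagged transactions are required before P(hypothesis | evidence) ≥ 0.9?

Prior odds = 0.003/0.997 = 3/997.
Combined Bayes factor of the evidence already in hand = 7 × 0.15 × 2.4 = 2.52.
Odds after that evidence = (3/997) × 2.52 = 189/24925.
Target odds = 0.9/0.1 = 9.
Need 1.6ⁿ ≥ 9 ÷ (189/24925) = 24925/21.
1.6¹⁵ ≈1152.92 falls short of 24925/21 but 1.6¹⁶ ≈1844.67 reaches it, so n = 16.

16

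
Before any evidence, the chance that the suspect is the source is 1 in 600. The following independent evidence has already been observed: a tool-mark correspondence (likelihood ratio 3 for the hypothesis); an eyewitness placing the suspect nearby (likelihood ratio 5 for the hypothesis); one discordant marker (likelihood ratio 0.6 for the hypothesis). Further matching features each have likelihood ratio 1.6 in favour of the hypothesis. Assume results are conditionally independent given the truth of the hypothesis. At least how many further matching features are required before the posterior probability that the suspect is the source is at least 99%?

19

Prior odds = (1/600)/(599/600) = 1/599.
Combined Bayes factor of the evidence already in hand = 3 × 5 × 0.6 = 9.
Odds after that evidence = (1/599) × 9 = 9/599.
Target odds = 0.99/0.01 = 99.
Need 1.6ⁿ ≥ 99 ÷ (9/599) = 6589.
1.6¹⁸ ≈4722.37 falls short of 6589 but 1.6¹⁹ ≈7555.79 reaches it, so n = 19.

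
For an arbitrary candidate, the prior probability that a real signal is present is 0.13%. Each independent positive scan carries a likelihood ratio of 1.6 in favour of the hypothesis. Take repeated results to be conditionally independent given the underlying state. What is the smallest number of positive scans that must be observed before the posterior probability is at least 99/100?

24

Prior odds = 0.0013/0.9987 = 13/9987.
Likelihood ratio per positive scan = 1.6.
Target posterior odds = 0.99/0.01 = 99.
Need (13/9987) × 1.6ⁿ ≥ 99, i.e. 1.6ⁿ ≥ 988713/13.
1.6²³ ≈49517.6 falls short of 988713/13 but 1.6²⁴ ≈79228.2 reaches it, so n = 24.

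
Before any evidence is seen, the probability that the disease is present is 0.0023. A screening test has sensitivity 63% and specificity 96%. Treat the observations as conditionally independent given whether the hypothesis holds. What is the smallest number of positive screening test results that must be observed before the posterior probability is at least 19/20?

Prior odds = 0.0023/0.9977 = 23/9977.
False-positive rate = 1 − 0.96 = 0.04; likelihood ratio of a positive = 0.63/0.04 = 15.75.
Target odds: 0.95 ÷ 0.05 = 19.
Need (23/9977) × 15.75ⁿ ≥ 19, i.e. 15.75ⁿ ≥ 189563/23.
15.75³ = 3906.984375 falls short of 189563/23 but 15.75⁴ = 15752961/256 reaches it, so n = 4.

4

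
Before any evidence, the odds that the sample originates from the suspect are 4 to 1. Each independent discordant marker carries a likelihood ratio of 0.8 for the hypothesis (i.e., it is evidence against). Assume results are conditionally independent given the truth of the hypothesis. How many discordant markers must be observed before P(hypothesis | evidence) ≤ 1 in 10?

Prior odds = 4.
Likelihood ratio per discordant marker = 0.8.
Target odds: 0.1 ÷ 0.9 = 1/9.
Need 4 × 0.8ⁿ ≤ 1/9, i.e. 0.8ⁿ ≤ 1/36.
0.8¹⁶ ≈0.0281475 is still above 1/36 but 0.8¹⁷ ≈0.022518 is at or below it, so n = 17.

17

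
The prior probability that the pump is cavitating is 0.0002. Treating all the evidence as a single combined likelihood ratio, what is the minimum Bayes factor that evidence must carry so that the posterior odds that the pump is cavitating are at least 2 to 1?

Prior odds = 0.0002/0.9998 = 1/4999.
Target odds = 2.
Required Bayes factor = 2 ÷ (1/4999) = 9998.

9998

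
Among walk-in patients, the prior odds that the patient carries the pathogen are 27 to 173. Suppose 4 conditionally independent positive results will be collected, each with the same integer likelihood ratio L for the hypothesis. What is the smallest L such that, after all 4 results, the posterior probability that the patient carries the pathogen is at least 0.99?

Prior odds = 27/173.
Target odds = 0.99/0.01 = 99.
Need L⁴ ≥ 99 ÷ (27/173) = 1903/3.
5⁴ = 625 < 1903/3 ≤ 1296 = 6⁴, so L = 6.

6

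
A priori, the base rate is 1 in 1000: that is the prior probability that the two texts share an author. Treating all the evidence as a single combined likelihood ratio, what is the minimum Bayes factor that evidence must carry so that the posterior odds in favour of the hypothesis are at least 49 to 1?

48951

Prior odds = 0.001/0.999 = 1/999.
Target odds = 49.
Required Bayes factor = 49 ÷ (1/999) = 48951.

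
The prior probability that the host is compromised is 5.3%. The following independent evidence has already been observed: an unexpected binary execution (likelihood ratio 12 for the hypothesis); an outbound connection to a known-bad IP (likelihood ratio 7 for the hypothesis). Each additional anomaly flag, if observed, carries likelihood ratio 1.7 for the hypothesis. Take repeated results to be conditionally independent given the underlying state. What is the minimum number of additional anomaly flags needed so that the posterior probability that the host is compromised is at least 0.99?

Prior odds = 0.053/0.947 = 53/947.
Combined Bayes factor of the evidence already in hand = 12 × 7 = 84.
Odds after that evidence = (53/947) × 84 = 4452/947.
Target odds = 0.99/0.01 = 99.
Need 1.7ⁿ ≥ 99 ÷ (4452/947) = 31251/1484.
1.7⁵ = 1419857/100000 falls short of 31251/1484 but 1.7⁶ = 24137569/1000000 reaches it, so n = 6.

6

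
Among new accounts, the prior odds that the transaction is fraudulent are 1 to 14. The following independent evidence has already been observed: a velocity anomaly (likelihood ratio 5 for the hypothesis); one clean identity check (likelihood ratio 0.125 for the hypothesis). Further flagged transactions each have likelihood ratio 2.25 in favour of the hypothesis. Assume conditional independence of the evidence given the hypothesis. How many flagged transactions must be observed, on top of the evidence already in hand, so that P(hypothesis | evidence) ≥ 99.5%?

11

Prior odds = 1/14.
Combined Bayes factor of the evidence already in hand = 5 × 0.125 = 0.625.
Odds after that evidence = (1/14) × 0.625 = 5/112.
Target odds = 0.995/0.005 = 199.
Need 2.25ⁿ ≥ 199 ÷ (5/112) = 4457.6.
2.25¹⁰ ≈3325.26 falls short of 4457.6 but 2.25¹¹ ≈7481.83 reaches it, so n = 11.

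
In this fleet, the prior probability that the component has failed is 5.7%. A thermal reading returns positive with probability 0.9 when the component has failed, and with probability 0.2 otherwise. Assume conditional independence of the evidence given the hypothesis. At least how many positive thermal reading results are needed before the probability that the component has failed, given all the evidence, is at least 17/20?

Prior odds = 0.057/0.943 = 57/943.
Likelihood ratio of a positive result = 0.9/0.2 = 4.5.
Target odds: 0.85 ÷ 0.15 = 17/3.
Need (57/943) × 4.5ⁿ ≥ 17/3, i.e. 4.5ⁿ ≥ 16031/171.
4.5³ = 91.125 falls short of 16031/171 but 4.5⁴ = 410.0625 reaches it, so n = 4.

4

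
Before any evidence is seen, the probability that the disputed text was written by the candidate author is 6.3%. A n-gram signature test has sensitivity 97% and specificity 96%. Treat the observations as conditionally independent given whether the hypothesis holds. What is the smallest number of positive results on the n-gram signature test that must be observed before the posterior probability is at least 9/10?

Prior odds = 0.063/0.937 = 63/937.
False-positive rate = 1 − 0.96 = 0.04; likelihood ratio of a positive = 0.97/0.04 = 24.25.
Target posterior odds = 0.9/0.1 = 9.
Require 24.25ⁿ ≥ 9 ÷ (63/937) = 937/7.
24.25¹ = 24.25 falls short of 937/7 but 24.25² = 588.0625 reaches it, so n = 2.

2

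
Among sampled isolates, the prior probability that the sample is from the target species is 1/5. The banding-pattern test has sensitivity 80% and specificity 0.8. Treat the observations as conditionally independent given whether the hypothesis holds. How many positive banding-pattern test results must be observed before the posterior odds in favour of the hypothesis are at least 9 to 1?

Prior odds: 0.2 ÷ 0.8 = 0.25.
False-positive rate = 1 − 0.8 = 0.2; likelihood ratio of a positive = 0.8/0.2 = 4.
Target odds = 9.
Need 0.25 × 4ⁿ ≥ 9, i.e. 4ⁿ ≥ 36.
4² = 16 falls short of 36 but 4³ = 64 reaches it, so n = 3.

3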